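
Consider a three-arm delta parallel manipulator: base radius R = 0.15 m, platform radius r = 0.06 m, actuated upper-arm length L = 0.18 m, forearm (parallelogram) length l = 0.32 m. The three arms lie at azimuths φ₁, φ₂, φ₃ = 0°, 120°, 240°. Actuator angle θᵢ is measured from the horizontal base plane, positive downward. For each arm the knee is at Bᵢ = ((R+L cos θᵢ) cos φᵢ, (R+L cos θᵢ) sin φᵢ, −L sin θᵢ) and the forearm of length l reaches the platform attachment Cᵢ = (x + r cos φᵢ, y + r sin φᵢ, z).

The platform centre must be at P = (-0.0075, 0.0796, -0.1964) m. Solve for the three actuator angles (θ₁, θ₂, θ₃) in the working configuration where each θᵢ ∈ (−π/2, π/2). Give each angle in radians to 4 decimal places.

θ₁ = 0.2621, θ₂ = -0.3487, θ₃ = 0.6110

arm 1 (φ=0.0°): x'=-0.0075, y'=0.0796
  A=0.0975, B=-0.1964, C=(l²−L²−A²−y'²−z²)/(2L)=0.0433
  θ1 = atan2(B,A) + arccos(C/0.2193) = 0.2621
arm 2 (φ=120.0°): x'=0.0727, y'=-0.0333
  A=0.0173, B=-0.1964, C=(l²−L²−A²−y'²−z²)/(2L)=0.0834
  γ=atan2(-0.1964,0.0173)=-1.4829;  ψ=arccos(0.4229)=1.1341;  θ2=γ+ψ≈-0.3487
rotate P by −φ3: (-0.0652, -0.0463, -0.1964)
  e−x'=0.1552;  (l²−L²−(e−x')²−y'²−z²)/2L = 0.0144
  γ=atan2(-0.1964,0.1552)=-0.9021;  ψ=arccos(0.0577)=1.5130;  θ3=γ+ψ≈0.6110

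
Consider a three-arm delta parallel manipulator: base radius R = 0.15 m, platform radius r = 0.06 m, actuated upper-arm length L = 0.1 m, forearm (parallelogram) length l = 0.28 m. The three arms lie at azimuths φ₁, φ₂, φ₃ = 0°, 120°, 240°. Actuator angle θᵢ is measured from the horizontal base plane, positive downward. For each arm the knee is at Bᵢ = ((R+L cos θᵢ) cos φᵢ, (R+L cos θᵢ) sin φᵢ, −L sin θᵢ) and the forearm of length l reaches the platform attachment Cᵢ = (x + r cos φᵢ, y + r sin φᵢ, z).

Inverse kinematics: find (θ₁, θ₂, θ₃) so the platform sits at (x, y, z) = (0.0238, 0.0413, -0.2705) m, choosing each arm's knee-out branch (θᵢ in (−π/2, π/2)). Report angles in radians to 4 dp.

rotate P by −φ1: (0.0238, 0.0413, -0.2705)
  e−x'=0.0662;  (l²−L²−(e−x')²−y'²−z²)/2L = -0.0543
  γ=atan2(-0.2705,0.0662)=-1.3308;  ψ=arccos(-0.1950)=1.7670;  θ1=γ+ψ≈0.4362
rotate P by −φ2: (0.0239, -0.0413, -0.2705)
  A=0.0661, B=-0.2705, C=(l²−L²−A²−y'²−z²)/(2L)=-0.0542
  γ=atan2(-0.2705,0.0661)=-1.3310;  ψ=arccos(-0.1948)=1.7668;  θ2=γ+ψ≈0.4358
arm 3 (φ=240.0°): x'=-0.0477, y'=0.0000
  e−x'=0.1377;  (l²−L²−(e−x')²−y'²−z²)/2L = -0.1186
  √(A²+B²)=0.3035;  θ3 = -1.1000+1.9723 ≈ 0.8723

θ₁ = 0.4362, θ₂ = 0.4358, θ₃ = 0.8723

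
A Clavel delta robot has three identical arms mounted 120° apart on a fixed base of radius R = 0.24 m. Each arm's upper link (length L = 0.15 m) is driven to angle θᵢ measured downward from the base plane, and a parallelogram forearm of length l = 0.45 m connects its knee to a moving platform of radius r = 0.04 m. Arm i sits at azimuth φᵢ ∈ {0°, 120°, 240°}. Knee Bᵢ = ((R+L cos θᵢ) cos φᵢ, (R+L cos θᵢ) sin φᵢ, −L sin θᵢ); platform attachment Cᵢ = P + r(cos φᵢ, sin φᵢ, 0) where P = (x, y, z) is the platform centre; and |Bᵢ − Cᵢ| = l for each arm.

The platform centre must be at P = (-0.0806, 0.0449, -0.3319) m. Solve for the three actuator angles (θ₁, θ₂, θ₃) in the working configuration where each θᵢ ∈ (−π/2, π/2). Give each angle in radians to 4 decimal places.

θ₁ = 0.7856, θ₂ = -0.1747, θ₃ = 0.3493

φ1=0.0° → target in arm frame (-0.0806, 0.0449)
  A=0.2806, B=-0.3319, C=(l²−L²−A²−y'²−z²)/(2L)=-0.0364
  θ1 = atan2(B,A) + arccos(C/0.4346) = 0.7856
arm 2 (φ=120.0°): x'=0.0792, y'=0.0474
  A cos θ + B sin θ = C:  0.1208·cos θ + -0.3319·sin θ = 0.1767
  θ2 = atan2(B,A) + arccos(C/0.3532) = -0.1747
rotate P by −φ3: (0.0014, -0.0923, -0.3319)
  A cos θ + B sin θ = C:  0.1986·cos θ + -0.3319·sin θ = 0.0730
  γ=atan2(-0.3319,0.1986)=-1.0316;  ψ=arccos(0.1887)=1.3809;  θ3=γ+ψ≈0.3493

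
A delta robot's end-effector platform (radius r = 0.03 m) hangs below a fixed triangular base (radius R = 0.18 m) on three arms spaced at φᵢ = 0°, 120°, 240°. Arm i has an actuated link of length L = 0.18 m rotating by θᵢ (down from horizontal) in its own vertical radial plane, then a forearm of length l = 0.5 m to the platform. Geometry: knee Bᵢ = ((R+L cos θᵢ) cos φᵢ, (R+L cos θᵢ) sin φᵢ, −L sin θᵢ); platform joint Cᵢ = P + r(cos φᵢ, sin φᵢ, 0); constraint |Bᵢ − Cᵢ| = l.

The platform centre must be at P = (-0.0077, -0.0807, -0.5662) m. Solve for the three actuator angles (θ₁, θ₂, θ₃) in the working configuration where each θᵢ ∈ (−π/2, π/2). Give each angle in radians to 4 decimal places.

rotate P by −φ1: (-0.0077, -0.0807, -0.5662)
  A cos θ + B sin θ = C:  0.1577·cos θ + -0.5662·sin θ = -0.3732
  γ=atan2(-0.5662,0.1577)=-1.2992;  ψ=arccos(-0.6350)=2.2588;  θ1=γ+ψ≈0.9597
φ2=120.0° → target in arm frame (-0.0660, 0.0470)
  e−x'=0.2160;  (l²−L²−(e−x')²−y'²−z²)/2L = -0.4218
  γ=atan2(-0.5662,0.2160)=-1.2063;  ψ=arccos(-0.6961)=2.3408;  θ2=γ+ψ≈1.1345
arm 3 (φ=240.0°): x'=0.0737, y'=0.0337
  A cos θ + B sin θ = C:  0.0763·cos θ + -0.5662·sin θ = -0.3054
  θ3 = atan2(B,A) + arccos(C/0.5713) = 0.6978

θ₁ = 0.9597, θ₂ = 1.1345, θ₃ = 0.6978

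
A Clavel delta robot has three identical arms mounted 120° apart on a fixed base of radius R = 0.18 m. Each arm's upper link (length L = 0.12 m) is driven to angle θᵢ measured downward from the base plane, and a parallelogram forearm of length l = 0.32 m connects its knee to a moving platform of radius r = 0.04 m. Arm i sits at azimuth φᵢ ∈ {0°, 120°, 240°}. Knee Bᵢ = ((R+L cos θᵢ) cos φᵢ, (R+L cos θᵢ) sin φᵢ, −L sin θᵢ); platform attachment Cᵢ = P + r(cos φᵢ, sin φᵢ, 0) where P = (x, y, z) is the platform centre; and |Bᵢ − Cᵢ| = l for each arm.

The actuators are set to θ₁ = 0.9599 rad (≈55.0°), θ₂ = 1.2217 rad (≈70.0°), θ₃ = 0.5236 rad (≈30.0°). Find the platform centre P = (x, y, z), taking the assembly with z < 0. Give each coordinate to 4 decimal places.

(-0.0078, -0.0696, -0.3233)

arm 1 at φ=0.0°: e+L cos θ1 = 0.2088;  O1 = (0.2088, 0.0000, -0.0983)
O2 = (0.1810·cos120.0°, 0.1810·sin120.0°, -0.1128) = (-0.0905, 0.1568, -0.1128)
arm 3 at φ=240.0°: e+L cos θ3 = 0.2439;  O3 = (-0.1220, -0.2112, -0.0600)
eliminate P² terms by subtracting sphere 1 from 2 and 3
linear system: -0.5987x+0.3136y = -0.0078−-0.0289z; -0.6616x+-0.4225y = 0.0098−0.0766z
Cramer: x(z) = 0.0004+0.0256z;  y(z) = -0.0240+0.1412z
quadratic in z: (1.0206)z²+(0.1792)z+(-0.0487)=0, √Δ=0.4807 → z ∈ {-0.3233, 0.1477}; z = -0.3233 (taking z<0)
x = -0.0078, y = -0.0696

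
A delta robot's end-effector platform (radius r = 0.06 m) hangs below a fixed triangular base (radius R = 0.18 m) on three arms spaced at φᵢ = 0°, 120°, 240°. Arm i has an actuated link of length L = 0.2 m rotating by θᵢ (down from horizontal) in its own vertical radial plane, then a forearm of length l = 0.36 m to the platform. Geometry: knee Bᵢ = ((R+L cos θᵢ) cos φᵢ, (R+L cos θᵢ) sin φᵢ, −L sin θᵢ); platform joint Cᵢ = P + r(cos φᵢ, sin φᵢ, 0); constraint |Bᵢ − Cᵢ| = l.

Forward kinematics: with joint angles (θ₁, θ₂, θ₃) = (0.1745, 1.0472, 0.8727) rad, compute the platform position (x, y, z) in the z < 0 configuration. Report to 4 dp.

(0.1234, -0.0294, -0.3368)

arm 1 at φ=0.0°: (R−r)+L cos θ1 = 0.3170;  S1 = (0.3170, 0.0000, -0.0347)
S2 = (0.2200·cos120.0°, 0.2200·sin120.0°, -0.1732) = (-0.1100, 0.1905, -0.1732)
arm 3 at φ=240.0°: (R−r)+L cos θ3 = 0.2486;  S3 = (-0.1243, -0.2153, -0.1532)
eliminate P² terms by subtracting sphere 1 from 2 and 3
plane₁₂: -0.8539x+0.3811y+-0.2770z = -0.0233
Cramer: x(z) = 0.0231-0.2977z;  y(z) = -0.0093+0.0597z
into |P−S₁|² = l²: 1.0922z² + 0.2433z + -0.0420 = 0;  Δ = 0.2425;  z = -0.3368 or 0.1141 → z<0 root = -0.3368
x = 0.1234, y = -0.0294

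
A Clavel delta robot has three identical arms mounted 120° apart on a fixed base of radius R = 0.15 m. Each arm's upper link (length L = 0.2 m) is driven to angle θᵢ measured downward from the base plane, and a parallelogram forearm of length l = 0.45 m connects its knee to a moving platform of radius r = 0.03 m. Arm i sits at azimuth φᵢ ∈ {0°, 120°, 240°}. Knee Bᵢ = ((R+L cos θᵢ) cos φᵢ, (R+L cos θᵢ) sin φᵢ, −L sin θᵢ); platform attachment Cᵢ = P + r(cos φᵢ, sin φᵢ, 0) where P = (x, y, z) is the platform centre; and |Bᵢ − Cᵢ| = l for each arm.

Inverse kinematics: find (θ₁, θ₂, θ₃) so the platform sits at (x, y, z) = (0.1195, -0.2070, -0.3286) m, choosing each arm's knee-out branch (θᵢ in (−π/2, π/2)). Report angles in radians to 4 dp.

θ₁ = -0.0874, θ₂ = 1.2216, θ₃ = -0.0875

arm 1 (φ=0.0°): x'=0.1195, y'=-0.2070
  A cos θ + B sin θ = C:  0.0005·cos θ + -0.3286·sin θ = 0.0292
  γ=atan2(-0.3286,0.0005)=-1.5693;  ψ=arccos(0.0888)=1.4819;  θ1=γ+ψ≈-0.0874
rotate P by −φ2: (-0.2390, 0.0000, -0.3286)
  A cos θ + B sin θ = C:  0.3590·cos θ + -0.3286·sin θ = -0.1859
  √(A²+B²)=0.4867;  θ2 = -0.7412+1.9628 ≈ 1.2216
arm 3 (φ=240.0°): x'=0.1195, y'=0.2070
  A=0.0005, B=-0.3286, C=(l²−L²−A²−y'²−z²)/(2L)=0.0292
  √(A²+B²)=0.3286;  θ3 = -1.5693+1.4818 ≈ -0.0875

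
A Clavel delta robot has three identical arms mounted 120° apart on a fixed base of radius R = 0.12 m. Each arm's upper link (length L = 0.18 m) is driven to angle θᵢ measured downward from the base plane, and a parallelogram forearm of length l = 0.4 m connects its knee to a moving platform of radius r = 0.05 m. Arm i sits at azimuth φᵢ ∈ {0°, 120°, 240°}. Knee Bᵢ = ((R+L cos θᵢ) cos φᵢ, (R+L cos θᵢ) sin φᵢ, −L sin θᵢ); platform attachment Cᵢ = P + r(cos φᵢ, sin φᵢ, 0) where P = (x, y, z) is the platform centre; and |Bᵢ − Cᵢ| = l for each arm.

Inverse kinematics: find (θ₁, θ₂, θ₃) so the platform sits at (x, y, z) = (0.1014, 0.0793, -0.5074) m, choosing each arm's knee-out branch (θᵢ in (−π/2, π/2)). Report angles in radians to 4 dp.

arm 1 (φ=0.0°): x'=0.1014, y'=0.0793
  A=-0.0314, B=-0.5074, C=(l²−L²−A²−y'²−z²)/(2L)=-0.3809
  √(A²+B²)=0.5084;  θ1 = -1.6326+2.4178 ≈ 0.7852
rotate P by −φ2: (0.0180, -0.1275, -0.5074)
  A=0.0520, B=-0.5074, C=(l²−L²−A²−y'²−z²)/(2L)=-0.4134
  γ=atan2(-0.5074,0.0520)=-1.4686;  ψ=arccos(-0.8104)=2.5156;  θ2=γ+ψ≈1.0470
φ3=240.0° → target in arm frame (-0.1194, 0.0482)
  A=0.1894, B=-0.5074, C=(l²−L²−A²−y'²−z²)/(2L)=-0.4668
  γ=atan2(-0.5074,0.1894)=-1.2136;  ψ=arccos(-0.8619)=2.6097;  θ3=γ+ψ≈1.3961

θ₁ = 0.7852, θ₂ = 1.0470, θ₃ = 1.3961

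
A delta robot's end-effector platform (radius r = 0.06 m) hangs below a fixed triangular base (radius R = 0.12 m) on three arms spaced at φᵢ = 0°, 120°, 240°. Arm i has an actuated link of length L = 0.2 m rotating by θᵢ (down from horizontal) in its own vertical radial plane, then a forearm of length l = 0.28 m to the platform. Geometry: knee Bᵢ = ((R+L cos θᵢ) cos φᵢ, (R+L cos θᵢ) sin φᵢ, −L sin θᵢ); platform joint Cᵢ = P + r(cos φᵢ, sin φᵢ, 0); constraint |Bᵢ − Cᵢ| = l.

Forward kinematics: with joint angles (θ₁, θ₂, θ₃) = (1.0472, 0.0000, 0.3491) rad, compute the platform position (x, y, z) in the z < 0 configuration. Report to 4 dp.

(-0.1168, 0.0314, -0.2017)

O1 = (0.1600·cos0.0°, 0.1600·sin0.0°, -0.1732) = (0.1600, 0.0000, -0.1732)
O2 = (0.2600·cos120.0°, 0.2600·sin120.0°, 0.0000) = (-0.1300, 0.2252, 0.0000)
φ3=240.0°: virtual centre (-0.1240, -0.2147, -0.0684), radius l
|O₂|²−|O₁|² = 0.0120;  |O₃|²−|O₁|² = 0.0106
plane₁₂: -0.5800x+0.4503y+0.3464z = 0.0120
det = 0.5048;  x = -0.0196+0.4816z,  y = 0.0014+-0.1489z
quadratic in z: (1.2542)z²+(0.1730)z+(-0.0161)=0, √Δ=0.3330 → z ∈ {-0.2017, 0.0638}; z = -0.2017 (taking z<0)
x = -0.1168, y = 0.0314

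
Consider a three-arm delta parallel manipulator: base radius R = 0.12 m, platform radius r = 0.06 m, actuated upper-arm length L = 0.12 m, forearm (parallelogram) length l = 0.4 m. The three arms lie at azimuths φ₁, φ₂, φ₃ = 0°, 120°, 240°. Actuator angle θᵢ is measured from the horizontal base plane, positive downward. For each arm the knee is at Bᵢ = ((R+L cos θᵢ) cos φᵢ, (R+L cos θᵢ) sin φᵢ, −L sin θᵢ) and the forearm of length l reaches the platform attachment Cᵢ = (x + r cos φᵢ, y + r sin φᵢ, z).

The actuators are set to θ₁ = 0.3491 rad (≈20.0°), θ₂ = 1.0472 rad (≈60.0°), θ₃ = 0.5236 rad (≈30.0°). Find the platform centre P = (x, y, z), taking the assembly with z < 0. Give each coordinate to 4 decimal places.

(0.0854, -0.0934, -0.4201)

arm 1 at φ=0.0°: e+L cos θ1 = 0.1728;  S1 = (0.1728, 0.0000, -0.0410)
arm 2 at φ=120.0°: e+L cos θ2 = 0.1200;  S2 = (-0.0600, 0.1039, -0.1039)
φ3=240.0°: virtual centre (-0.0820, -0.1420, -0.0600), radius l
|S₂|²−|S₁|² = -0.0063;  |S₃|²−|S₁|² = -0.0011
linear system: -0.4655x+0.2078y = -0.0063−-0.1258z; -0.5094x+-0.2839y = -0.0011−-0.0379z
det = 0.2381;  x = 0.0085+-0.1831z,  y = -0.0115+0.1950z
sphere 1 gives Az²+Bz+C=0 with A=1.0715, B=0.1378, C=-0.1312;  B²−4AC=0.5813;  roots -0.4201, 0.2915;  negative root z = -0.4201
x = 0.0854, y = -0.0934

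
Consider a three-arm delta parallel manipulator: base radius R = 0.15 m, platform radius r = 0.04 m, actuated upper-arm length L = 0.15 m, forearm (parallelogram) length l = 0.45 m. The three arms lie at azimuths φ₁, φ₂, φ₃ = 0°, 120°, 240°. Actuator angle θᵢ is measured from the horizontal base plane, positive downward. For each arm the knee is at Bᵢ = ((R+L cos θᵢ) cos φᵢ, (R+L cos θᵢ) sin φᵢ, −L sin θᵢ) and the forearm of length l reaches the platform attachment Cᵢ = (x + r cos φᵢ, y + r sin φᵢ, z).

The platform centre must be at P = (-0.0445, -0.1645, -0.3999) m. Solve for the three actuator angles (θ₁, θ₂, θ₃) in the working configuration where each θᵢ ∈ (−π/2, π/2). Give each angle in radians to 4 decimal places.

rotate P by −φ1: (-0.0445, -0.1645, -0.3999)
  A cos θ + B sin θ = C:  0.1545·cos θ + -0.3999·sin θ = -0.1028
  √(A²+B²)=0.4287;  θ1 = -1.2021+1.8130 ≈ 0.6109
arm 2 (φ=120.0°): x'=-0.1202, y'=0.1208
  e−x'=0.2302;  (l²−L²−(e−x')²−y'²−z²)/2L = -0.1584
  γ=atan2(-0.3999,0.2302)=-1.0485;  ψ=arccos(-0.3432)=1.9211;  θ2=γ+ψ≈0.8726
rotate P by −φ3: (0.1647, 0.0437, -0.3999)
  A=-0.0547, B=-0.3999, C=(l²−L²−A²−y'²−z²)/(2L)=0.0506
  √(A²+B²)=0.4036;  θ3 = -1.7068+1.4451 ≈ -0.2616

θ₁ = 0.6109, θ₂ = 0.8726, θ₃ = -0.2616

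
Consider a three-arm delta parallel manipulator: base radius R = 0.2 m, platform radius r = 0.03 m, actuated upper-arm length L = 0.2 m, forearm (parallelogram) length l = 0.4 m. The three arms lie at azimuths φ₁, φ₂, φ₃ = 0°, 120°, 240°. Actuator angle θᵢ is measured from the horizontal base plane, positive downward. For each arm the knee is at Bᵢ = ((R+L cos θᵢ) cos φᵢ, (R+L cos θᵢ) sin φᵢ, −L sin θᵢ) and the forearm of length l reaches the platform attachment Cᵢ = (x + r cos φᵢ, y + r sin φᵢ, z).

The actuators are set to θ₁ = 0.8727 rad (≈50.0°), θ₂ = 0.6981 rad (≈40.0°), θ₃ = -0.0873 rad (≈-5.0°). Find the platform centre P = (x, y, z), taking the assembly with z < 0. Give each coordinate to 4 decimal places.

φ1=0.0°: virtual centre (0.2986, 0.0000, -0.1532), radius l
φ2=120.0°: virtual centre (-0.1616, 0.2799, -0.1286), radius l
O3 = (0.3692·cos240.0°, 0.3692·sin240.0°, 0.0174) = (-0.1846, -0.3198, 0.0174)
|O₂|²−|O₁|² = 0.0084;  |O₃|²−|O₁|² = 0.0240
linear system: -0.9203x+0.5598y = 0.0084−0.0493z; -0.9663x+-0.6395y = 0.0240−0.3413z
det = 1.1296;  x = -0.0167+0.1971z,  y = -0.0124+0.2359z
into |P−O₁|² = l²: 1.0945z² + 0.1763z + -0.0370 = 0;  Δ = 0.1931;  z = -0.2813 or 0.1202 → z<0 root = -0.2813
x = -0.0721, y = -0.0788

(-0.0721, -0.0788, -0.2813)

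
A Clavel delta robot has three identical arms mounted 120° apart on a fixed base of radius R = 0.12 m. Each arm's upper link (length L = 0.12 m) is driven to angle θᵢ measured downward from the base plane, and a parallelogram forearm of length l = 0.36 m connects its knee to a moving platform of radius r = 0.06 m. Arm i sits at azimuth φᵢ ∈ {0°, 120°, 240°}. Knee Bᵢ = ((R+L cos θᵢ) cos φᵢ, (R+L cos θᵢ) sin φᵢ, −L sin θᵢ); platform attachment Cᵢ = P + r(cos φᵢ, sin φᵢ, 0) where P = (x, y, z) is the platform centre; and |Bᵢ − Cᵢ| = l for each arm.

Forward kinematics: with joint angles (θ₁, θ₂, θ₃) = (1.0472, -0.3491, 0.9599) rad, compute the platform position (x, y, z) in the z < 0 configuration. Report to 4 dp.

(-0.1152, 0.1696, -0.3172)

arm 1 at φ=0.0°: (R−r)+L cos θ1 = 0.1200;  O1 = (0.1200, 0.0000, -0.1039)
O2 = (0.1728·cos120.0°, 0.1728·sin120.0°, 0.0410) = (-0.0864, 0.1496, 0.0410)
arm 3 at φ=240.0°: (R−r)+L cos θ3 = 0.1288;  O3 = (-0.0644, -0.1116, -0.0983)
eliminate P² terms by subtracting sphere 1 from 2 and 3
linear system: -0.4128x+0.2992y = 0.0063−0.2899z; -0.3688x+-0.2231y = 0.0011−0.0113z
det = 0.2025;  x = -0.0085+0.3362z,  y = 0.0094+-0.5052z
into |P−O₁|² = l²: 1.3683z² + 0.1119z + -0.1022 = 0;  Δ = 0.5718;  z = -0.3172 or 0.2354 → z<0 root = -0.3172
x = -0.1152, y = 0.1696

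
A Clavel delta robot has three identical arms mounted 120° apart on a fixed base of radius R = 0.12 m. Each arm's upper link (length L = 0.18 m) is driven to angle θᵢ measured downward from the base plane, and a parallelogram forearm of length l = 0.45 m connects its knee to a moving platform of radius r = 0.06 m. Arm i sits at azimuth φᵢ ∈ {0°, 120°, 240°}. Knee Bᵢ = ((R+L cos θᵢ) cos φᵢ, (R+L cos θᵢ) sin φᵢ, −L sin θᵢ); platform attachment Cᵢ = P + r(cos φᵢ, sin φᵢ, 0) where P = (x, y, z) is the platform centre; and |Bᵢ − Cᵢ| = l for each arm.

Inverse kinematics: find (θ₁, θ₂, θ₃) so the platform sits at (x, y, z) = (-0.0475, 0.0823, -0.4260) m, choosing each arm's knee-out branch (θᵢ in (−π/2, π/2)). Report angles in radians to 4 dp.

θ₁ = 0.4361, θ₂ = 0.0000, θ₃ = 0.4362

rotate P by −φ1: (-0.0475, 0.0823, -0.4260)
  A=0.1075, B=-0.4260, C=(l²−L²−A²−y'²−z²)/(2L)=-0.0825
  √(A²+B²)=0.4394;  θ1 = -1.3236+1.7597 ≈ 0.4361
arm 2 (φ=120.0°): x'=0.0950, y'=0.0000
  A cos θ + B sin θ = C:  -0.0350·cos θ + -0.4260·sin θ = -0.0350
  θ2 = atan2(B,A) + arccos(C/0.4274) = 0.0000
arm 3 (φ=240.0°): x'=-0.0475, y'=-0.0823
  e−x'=0.1075;  (l²−L²−(e−x')²−y'²−z²)/2L = -0.0825
  θ3 = atan2(B,A) + arccos(C/0.4394) = 0.4362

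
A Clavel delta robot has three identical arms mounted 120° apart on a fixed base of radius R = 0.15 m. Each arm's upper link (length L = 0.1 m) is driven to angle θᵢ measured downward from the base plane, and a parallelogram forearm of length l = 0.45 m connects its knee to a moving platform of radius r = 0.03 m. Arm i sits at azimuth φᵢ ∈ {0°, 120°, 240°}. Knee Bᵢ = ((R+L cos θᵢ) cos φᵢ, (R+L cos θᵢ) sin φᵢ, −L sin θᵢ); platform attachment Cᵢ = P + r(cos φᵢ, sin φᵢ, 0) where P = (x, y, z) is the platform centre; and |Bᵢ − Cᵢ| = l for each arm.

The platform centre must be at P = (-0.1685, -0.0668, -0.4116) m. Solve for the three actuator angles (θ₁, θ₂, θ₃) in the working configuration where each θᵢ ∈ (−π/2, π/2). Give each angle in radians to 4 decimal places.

arm 1 (φ=0.0°): x'=-0.1685, y'=-0.0668
  A=0.2885, B=-0.4116, C=(l²−L²−A²−y'²−z²)/(2L)=-0.3230
  γ=atan2(-0.4116,0.2885)=-0.9595;  ψ=arccos(-0.6427)=2.2688;  θ1=γ+ψ≈1.3094
φ2=120.0° → target in arm frame (0.0264, 0.1793)
  e−x'=0.0936;  (l²−L²−(e−x')²−y'²−z²)/2L = -0.0892
  θ2 = atan2(B,A) + arccos(C/0.4221) = 0.4364
rotate P by −φ3: (0.1421, -0.1125, -0.4116)
  e−x'=-0.0221;  (l²−L²−(e−x')²−y'²−z²)/2L = 0.0497
  θ3 = atan2(B,A) + arccos(C/0.4122) = -0.1745

θ₁ = 1.3094, θ₂ = 0.4364, θ₃ = -0.1745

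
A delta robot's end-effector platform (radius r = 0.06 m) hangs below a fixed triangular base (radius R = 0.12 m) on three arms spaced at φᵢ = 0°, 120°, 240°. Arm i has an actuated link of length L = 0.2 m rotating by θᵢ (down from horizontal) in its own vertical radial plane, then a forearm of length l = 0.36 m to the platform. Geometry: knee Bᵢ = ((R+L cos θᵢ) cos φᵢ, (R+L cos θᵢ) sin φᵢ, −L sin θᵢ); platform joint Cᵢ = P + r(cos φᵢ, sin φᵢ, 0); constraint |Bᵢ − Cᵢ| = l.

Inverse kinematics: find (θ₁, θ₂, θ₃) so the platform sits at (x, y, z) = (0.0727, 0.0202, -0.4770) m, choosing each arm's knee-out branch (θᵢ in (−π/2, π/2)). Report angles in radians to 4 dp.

arm 1 (φ=0.0°): x'=0.0727, y'=0.0202
  A=-0.0127, B=-0.4770, C=(l²−L²−A²−y'²−z²)/(2L)=-0.3462
  γ=atan2(-0.4770,-0.0127)=-1.5974;  ψ=arccos(-0.7256)=2.3827;  θ1=γ+ψ≈0.7853
arm 2 (φ=120.0°): x'=-0.0189, y'=-0.0731
  A=0.0789, B=-0.4770, C=(l²−L²−A²−y'²−z²)/(2L)=-0.3737
  √(A²+B²)=0.4835;  θ2 = -1.4070+2.4543 ≈ 1.0473
φ3=240.0° → target in arm frame (-0.0538, 0.0529)
  A=0.1138, B=-0.4770, C=(l²−L²−A²−y'²−z²)/(2L)=-0.3842
  √(A²+B²)=0.4904;  θ3 = -1.3365+2.4710 ≈ 1.1345

θ₁ = 0.7853, θ₂ = 1.0473, θ₃ = 1.1345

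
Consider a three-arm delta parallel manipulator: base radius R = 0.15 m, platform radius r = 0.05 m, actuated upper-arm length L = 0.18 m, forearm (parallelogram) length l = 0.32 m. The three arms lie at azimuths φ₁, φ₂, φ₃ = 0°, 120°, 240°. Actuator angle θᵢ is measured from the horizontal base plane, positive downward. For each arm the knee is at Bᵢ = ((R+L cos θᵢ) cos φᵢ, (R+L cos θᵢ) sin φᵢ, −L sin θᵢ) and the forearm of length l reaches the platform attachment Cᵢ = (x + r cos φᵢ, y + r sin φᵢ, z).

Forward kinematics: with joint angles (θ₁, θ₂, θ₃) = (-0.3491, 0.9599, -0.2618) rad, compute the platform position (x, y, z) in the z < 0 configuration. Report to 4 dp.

(0.0623, -0.0984, -0.1619)

O1 = (0.2691·cos0.0°, 0.2691·sin0.0°, 0.0616) = (0.2691, 0.0000, 0.0616)
φ2=120.0°: virtual centre (-0.1016, 0.1760, -0.1474), radius l
φ3=240.0°: virtual centre (-0.1369, -0.2372, 0.0466), radius l
subtract pairs → two planes through P
plane₁₂: -0.7415x+0.3520y+-0.4180z = -0.0132
Cramer: x(z) = 0.0093-0.3275z;  y(z) = -0.0179+0.4976z
into |P−O₁|² = l²: 1.3548z² + 0.0293z + -0.0308 = 0;  Δ = 0.1676;  z = -0.1619 or 0.1403 → z<0 root = -0.1619
x = 0.0623, y = -0.0984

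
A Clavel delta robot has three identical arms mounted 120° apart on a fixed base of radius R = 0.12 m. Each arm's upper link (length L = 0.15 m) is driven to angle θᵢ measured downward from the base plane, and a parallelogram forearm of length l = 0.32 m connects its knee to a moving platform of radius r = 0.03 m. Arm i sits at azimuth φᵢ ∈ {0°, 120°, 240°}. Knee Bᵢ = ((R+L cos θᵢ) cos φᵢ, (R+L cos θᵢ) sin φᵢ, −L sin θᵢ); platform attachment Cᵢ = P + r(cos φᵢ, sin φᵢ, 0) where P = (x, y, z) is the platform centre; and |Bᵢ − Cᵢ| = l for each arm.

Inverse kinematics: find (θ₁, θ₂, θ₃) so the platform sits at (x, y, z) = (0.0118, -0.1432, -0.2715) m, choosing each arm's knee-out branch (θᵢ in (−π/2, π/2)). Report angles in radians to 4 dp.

θ₁ = 0.5239, θ₂ = 1.1345, θ₃ = -0.0873

rotate P by −φ1: (0.0118, -0.1432, -0.2715)
  A=0.0782, B=-0.2715, C=(l²−L²−A²−y'²−z²)/(2L)=-0.0681
  γ=atan2(-0.2715,0.0782)=-1.2904;  ψ=arccos(-0.2411)=1.8143;  θ1=γ+ψ≈0.5239
φ2=120.0° → target in arm frame (-0.1299, 0.0614)
  A=0.2199, B=-0.2715, C=(l²−L²−A²−y'²−z²)/(2L)=-0.1531
  θ2 = atan2(B,A) + arccos(C/0.3494) = 1.1345
arm 3 (φ=240.0°): x'=0.1181, y'=0.0818
  A cos θ + B sin θ = C:  -0.0281·cos θ + -0.2715·sin θ = -0.0043
  γ=atan2(-0.2715,-0.0281)=-1.6740;  ψ=arccos(-0.0158)=1.5866;  θ3=γ+ψ≈-0.0873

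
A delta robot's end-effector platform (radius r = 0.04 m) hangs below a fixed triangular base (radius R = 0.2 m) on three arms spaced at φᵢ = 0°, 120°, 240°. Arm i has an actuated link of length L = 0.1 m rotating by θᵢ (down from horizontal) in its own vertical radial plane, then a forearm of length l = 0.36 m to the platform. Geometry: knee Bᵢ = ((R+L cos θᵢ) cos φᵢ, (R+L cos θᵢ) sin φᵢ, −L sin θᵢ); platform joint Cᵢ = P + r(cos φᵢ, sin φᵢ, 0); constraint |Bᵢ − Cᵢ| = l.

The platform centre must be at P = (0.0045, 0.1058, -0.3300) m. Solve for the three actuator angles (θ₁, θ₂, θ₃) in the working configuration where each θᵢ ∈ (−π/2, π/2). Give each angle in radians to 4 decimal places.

θ₁ = 0.7853, θ₂ = 0.1740, θ₃ = 1.3958

arm 1 (φ=0.0°): x'=0.0045, y'=0.1058
  A cos θ + B sin θ = C:  0.1555·cos θ + -0.3300·sin θ = -0.1234
  θ1 = atan2(B,A) + arccos(C/0.3648) = 0.7853
arm 2 (φ=120.0°): x'=0.0894, y'=-0.0568
  e−x'=0.0706;  (l²−L²−(e−x')²−y'²−z²)/2L = 0.0124
  √(A²+B²)=0.3375;  θ2 = -1.3600+1.5340 ≈ 0.1740
rotate P by −φ3: (-0.0939, -0.0490, -0.3300)
  A=0.2539, B=-0.3300, C=(l²−L²−A²−y'²−z²)/(2L)=-0.2808
  γ=atan2(-0.3300,0.2539)=-0.9150;  ψ=arccos(-0.6744)=2.3109;  θ3=γ+ψ≈1.3958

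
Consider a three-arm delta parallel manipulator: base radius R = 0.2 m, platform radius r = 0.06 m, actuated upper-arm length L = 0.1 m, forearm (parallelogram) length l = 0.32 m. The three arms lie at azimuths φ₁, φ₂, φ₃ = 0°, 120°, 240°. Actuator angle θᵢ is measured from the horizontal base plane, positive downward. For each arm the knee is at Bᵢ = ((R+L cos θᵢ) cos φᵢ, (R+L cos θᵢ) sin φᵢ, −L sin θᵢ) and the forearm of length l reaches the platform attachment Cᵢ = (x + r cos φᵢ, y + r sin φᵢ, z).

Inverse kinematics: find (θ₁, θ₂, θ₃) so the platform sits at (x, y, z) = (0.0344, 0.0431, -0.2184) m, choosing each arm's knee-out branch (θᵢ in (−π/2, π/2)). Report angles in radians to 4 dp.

rotate P by −φ1: (0.0344, 0.0431, -0.2184)
  e−x'=0.1056;  (l²−L²−(e−x')²−y'²−z²)/2L = 0.1585
  θ1 = atan2(B,A) + arccos(C/0.2426) = -0.2614
rotate P by −φ2: (0.0201, -0.0513, -0.2184)
  e−x'=0.1199;  (l²−L²−(e−x')²−y'²−z²)/2L = 0.1385
  θ2 = atan2(B,A) + arccos(C/0.2491) = -0.0874
rotate P by −φ3: (-0.0545, 0.0082, -0.2184)
  e−x'=0.1945;  (l²−L²−(e−x')²−y'²−z²)/2L = 0.0340
  γ=atan2(-0.2184,0.1945)=-0.8432;  ψ=arccos(0.1161)=1.4544;  θ3=γ+ψ≈0.6112

θ₁ = -0.2614, θ₂ = -0.0874, θ₃ = 0.6112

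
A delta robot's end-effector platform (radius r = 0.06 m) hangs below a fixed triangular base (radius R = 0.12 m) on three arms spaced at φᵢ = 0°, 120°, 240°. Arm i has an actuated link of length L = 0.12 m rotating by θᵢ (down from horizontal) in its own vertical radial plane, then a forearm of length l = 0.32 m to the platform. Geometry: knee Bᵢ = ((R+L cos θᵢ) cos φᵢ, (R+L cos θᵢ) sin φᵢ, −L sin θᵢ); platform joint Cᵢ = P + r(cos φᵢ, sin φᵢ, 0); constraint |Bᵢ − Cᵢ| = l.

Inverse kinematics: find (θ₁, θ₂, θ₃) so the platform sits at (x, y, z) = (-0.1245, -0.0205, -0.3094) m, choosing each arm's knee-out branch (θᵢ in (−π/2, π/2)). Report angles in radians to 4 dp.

arm 1 (φ=0.0°): x'=-0.1245, y'=-0.0205
  A cos θ + B sin θ = C:  0.1845·cos θ + -0.3094·sin θ = -0.1758
  √(A²+B²)=0.3602;  θ1 = -1.0331+2.0806 ≈ 1.0475
φ2=120.0° → target in arm frame (0.0445, 0.1181)
  A=0.0155, B=-0.3094, C=(l²−L²−A²−y'²−z²)/(2L)=-0.0913
  θ2 = atan2(B,A) + arccos(C/0.3098) = 0.3492
arm 3 (φ=240.0°): x'=0.0800, y'=-0.0976
  A=-0.0200, B=-0.3094, C=(l²−L²−A²−y'²−z²)/(2L)=-0.0735
  θ3 = atan2(B,A) + arccos(C/0.3100) = 0.1749

θ₁ = 1.0475, θ₂ = 0.3492, θ₃ = 0.1749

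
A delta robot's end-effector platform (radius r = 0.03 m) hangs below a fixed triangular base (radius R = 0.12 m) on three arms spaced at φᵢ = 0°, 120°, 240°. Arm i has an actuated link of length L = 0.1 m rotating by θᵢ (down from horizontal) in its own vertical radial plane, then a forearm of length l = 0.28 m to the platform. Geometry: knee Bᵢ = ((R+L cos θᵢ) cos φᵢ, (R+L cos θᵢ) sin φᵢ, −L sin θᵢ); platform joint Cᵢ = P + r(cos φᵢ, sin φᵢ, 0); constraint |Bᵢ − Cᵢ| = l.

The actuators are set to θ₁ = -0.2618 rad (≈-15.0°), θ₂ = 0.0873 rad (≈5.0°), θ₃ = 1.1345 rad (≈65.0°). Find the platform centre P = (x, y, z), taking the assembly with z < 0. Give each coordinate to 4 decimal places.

(0.0781, 0.0900, -0.2160)

centre 1 = (0.1866·cos0.0°, 0.1866·sin0.0°, 0.0259) = (0.1866, 0.0000, 0.0259)
centre 2 = (0.1896·cos120.0°, 0.1896·sin120.0°, -0.0087) = (-0.0948, 0.1642, -0.0087)
φ3=240.0°: virtual centre (-0.0661, -0.1145, -0.0906), radius l
eliminate P² terms by subtracting sphere 1 from 2 and 3
[-0.5628 0.3284 -0.0692]·P = 0.0005;  [-0.5054 -0.2291 -0.2330]·P = -0.0098
Cramer: x(z) = 0.0105-0.3132z;  y(z) = 0.0196-0.3261z
sphere 1 gives Az²+Bz+C=0 with A=1.2045, B=0.0458, C=-0.0463;  B²−4AC=0.2253;  roots -0.2160, 0.1780;  negative root z = -0.2160
x = 0.0781, y = 0.0900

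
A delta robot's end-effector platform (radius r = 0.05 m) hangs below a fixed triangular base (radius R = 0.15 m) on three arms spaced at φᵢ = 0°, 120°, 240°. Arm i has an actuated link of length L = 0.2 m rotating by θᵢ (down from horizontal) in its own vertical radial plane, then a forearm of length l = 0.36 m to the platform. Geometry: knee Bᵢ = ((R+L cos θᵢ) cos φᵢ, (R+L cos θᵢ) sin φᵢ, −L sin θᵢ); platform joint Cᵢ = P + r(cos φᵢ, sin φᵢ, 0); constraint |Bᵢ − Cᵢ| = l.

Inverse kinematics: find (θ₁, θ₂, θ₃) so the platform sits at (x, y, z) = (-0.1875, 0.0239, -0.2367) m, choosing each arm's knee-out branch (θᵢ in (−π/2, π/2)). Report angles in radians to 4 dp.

θ₁ = 1.2218, θ₂ = -0.1744, θ₃ = 0.0876

φ1=0.0° → target in arm frame (-0.1875, 0.0239)
  A=0.2875, B=-0.2367, C=(l²−L²−A²−y'²−z²)/(2L)=-0.1241
  θ1 = atan2(B,A) + arccos(C/0.3724) = 1.2218
rotate P by −φ2: (0.1144, 0.1504, -0.2367)
  e−x'=-0.0144;  (l²−L²−(e−x')²−y'²−z²)/2L = 0.0268
  θ2 = atan2(B,A) + arccos(C/0.2371) = -0.1744
φ3=240.0° → target in arm frame (0.0731, -0.1743)
  e−x'=0.0269;  (l²−L²−(e−x')²−y'²−z²)/2L = 0.0061
  θ3 = atan2(B,A) + arccos(C/0.2382) = 0.0876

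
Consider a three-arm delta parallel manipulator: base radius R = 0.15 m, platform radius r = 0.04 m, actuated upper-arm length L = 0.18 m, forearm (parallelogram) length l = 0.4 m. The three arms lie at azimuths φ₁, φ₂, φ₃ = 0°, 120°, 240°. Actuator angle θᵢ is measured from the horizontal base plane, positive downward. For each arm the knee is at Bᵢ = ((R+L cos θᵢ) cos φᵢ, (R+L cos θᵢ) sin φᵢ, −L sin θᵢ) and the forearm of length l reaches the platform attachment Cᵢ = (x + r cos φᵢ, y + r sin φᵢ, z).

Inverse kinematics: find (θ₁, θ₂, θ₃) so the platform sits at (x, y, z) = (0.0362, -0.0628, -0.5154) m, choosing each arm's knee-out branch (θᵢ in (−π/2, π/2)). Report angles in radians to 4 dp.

arm 1 (φ=0.0°): x'=0.0362, y'=-0.0628
  A=0.0738, B=-0.5154, C=(l²−L²−A²−y'²−z²)/(2L)=-0.4095
  θ1 = atan2(B,A) + arccos(C/0.5207) = 1.0474
φ2=120.0° → target in arm frame (-0.0725, 0.0000)
  A=0.1825, B=-0.5154, C=(l²−L²−A²−y'²−z²)/(2L)=-0.4759
  θ2 = atan2(B,A) + arccos(C/0.5468) = 1.3965
arm 3 (φ=240.0°): x'=0.0363, y'=0.0628
  A cos θ + B sin θ = C:  0.0737·cos θ + -0.5154·sin θ = -0.4095
  γ=atan2(-0.5154,0.0737)=-1.4287;  ψ=arccos(-0.7865)=2.4759;  θ3=γ+ψ≈1.0471

θ₁ = 1.0474, θ₂ = 1.3965, θ₃ = 1.0471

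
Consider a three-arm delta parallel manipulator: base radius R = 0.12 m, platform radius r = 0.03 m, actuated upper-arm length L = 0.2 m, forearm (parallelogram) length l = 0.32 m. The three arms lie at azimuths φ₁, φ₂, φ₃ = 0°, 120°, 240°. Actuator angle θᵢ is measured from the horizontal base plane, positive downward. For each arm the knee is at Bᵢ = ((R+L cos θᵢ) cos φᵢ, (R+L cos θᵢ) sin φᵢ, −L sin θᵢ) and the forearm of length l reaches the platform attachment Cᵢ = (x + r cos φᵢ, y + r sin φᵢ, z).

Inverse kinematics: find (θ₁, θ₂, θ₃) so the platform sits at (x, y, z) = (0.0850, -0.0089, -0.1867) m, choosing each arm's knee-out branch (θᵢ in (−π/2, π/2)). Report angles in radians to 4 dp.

arm 1 (φ=0.0°): x'=0.0850, y'=-0.0089
  A cos θ + B sin θ = C:  0.0050·cos θ + -0.1867·sin θ = 0.0686
  γ=atan2(-0.1867,0.0050)=-1.5440;  ψ=arccos(0.3673)=1.1947;  θ1=γ+ψ≈-0.3493
φ2=120.0° → target in arm frame (-0.0502, -0.0692)
  A=0.1402, B=-0.1867, C=(l²−L²−A²−y'²−z²)/(2L)=0.0078
  √(A²+B²)=0.2335;  θ2 = -0.9267+1.5376 ≈ 0.6109
arm 3 (φ=240.0°): x'=-0.0348, y'=0.0781
  e−x'=0.1248;  (l²−L²−(e−x')²−y'²−z²)/2L = 0.0147
  √(A²+B²)=0.2246;  θ3 = -0.9816+1.5053 ≈ 0.5237

θ₁ = -0.3493, θ₂ = 0.6109, θ₃ = 0.5237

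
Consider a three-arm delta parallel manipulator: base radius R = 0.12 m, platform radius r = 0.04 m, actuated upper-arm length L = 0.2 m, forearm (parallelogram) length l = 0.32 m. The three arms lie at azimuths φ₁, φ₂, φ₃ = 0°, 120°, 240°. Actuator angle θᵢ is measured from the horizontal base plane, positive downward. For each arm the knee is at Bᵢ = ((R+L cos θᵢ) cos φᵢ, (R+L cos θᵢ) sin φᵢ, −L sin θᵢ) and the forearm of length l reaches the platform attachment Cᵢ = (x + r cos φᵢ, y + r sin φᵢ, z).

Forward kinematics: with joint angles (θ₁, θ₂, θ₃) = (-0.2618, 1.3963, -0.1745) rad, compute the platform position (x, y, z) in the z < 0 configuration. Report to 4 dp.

(0.1066, -0.1729, -0.1598)

φ1=0.0°: virtual centre (0.2732, 0.0000, 0.0518), radius l
φ2=120.0°: virtual centre (-0.0574, 0.0994, -0.1970), radius l
φ3=240.0°: virtual centre (-0.1385, -0.2399, 0.0347), radius l
|centre ₂|²−|centre ₁|² = -0.0254;  |centre ₃|²−|centre ₁|² = 0.0006
[-0.6611 0.1987 -0.4975]·P = -0.0254;  [-0.8233 -0.4797 -0.0341]·P = 0.0006
det = 0.4807;  x = 0.0251+-0.5105z,  y = -0.0443+0.8051z
quadratic in z: (1.9088)z²+(0.0786)z+(-0.0362)=0, √Δ=0.5315 → z ∈ {-0.1598, 0.1186}; z = -0.1598 (taking z<0)
x = 0.1066, y = -0.1729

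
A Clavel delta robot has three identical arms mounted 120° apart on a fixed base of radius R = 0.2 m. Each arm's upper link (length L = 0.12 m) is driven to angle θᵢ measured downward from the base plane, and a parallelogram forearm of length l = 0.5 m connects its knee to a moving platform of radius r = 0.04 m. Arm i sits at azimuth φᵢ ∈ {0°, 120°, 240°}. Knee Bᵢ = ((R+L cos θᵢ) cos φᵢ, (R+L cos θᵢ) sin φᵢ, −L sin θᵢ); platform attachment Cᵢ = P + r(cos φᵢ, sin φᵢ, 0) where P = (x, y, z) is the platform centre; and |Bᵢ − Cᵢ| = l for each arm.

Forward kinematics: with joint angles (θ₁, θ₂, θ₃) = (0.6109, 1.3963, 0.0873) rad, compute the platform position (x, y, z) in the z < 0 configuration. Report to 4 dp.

arm 1 at φ=0.0°: e+L cos θ1 = 0.2583;  centre 1 = (0.2583, 0.0000, -0.0688)
φ2=120.0°: virtual centre (-0.0904, 0.1566, -0.1182), radius l
arm 3 at φ=240.0°: e+L cos θ3 = 0.2795;  centre 3 = (-0.1398, -0.2421, -0.0105)
eliminate P² terms by subtracting sphere 1 from 2 and 3
plane₁₂: -0.6974x+0.3132y+-0.0987z = -0.0248
Cramer: x(z) = 0.0168-0.0191z;  y(z) = -0.0417+0.2725z
into |P−centre ₁|² = l²: 1.0746z² + 0.1242z + -0.1852 = 0;  Δ = 0.8116;  z = -0.4769 or 0.3614 → z<0 root = -0.4769
x = 0.0259, y = -0.1717

(0.0259, -0.1717, -0.4769)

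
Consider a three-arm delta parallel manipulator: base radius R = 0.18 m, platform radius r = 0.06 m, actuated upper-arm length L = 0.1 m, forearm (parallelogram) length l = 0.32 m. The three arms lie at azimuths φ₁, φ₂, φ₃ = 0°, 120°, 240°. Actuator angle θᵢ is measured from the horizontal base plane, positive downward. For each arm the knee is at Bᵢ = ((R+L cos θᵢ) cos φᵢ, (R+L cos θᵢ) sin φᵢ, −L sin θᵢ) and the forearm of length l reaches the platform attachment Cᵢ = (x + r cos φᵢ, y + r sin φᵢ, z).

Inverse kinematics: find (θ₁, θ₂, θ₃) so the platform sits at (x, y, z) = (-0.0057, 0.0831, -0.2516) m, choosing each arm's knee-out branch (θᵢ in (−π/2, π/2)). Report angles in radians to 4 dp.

θ₁ = 0.3495, θ₂ = -0.3494, θ₃ = 0.7853

rotate P by −φ1: (-0.0057, 0.0831, -0.2516)
  e−x'=0.1257;  (l²−L²−(e−x')²−y'²−z²)/2L = 0.0320
  θ1 = atan2(B,A) + arccos(C/0.2813) = 0.3495
rotate P by −φ2: (0.0748, -0.0366, -0.2516)
  A cos θ + B sin θ = C:  0.0452·cos θ + -0.2516·sin θ = 0.1286
  √(A²+B²)=0.2556;  θ2 = -1.3931+1.0437 ≈ -0.3494
φ3=240.0° → target in arm frame (-0.0691, -0.0465)
  A=0.1891, B=-0.2516, C=(l²−L²−A²−y'²−z²)/(2L)=-0.0441
  √(A²+B²)=0.3148;  θ3 = -0.9262+1.7115 ≈ 0.7853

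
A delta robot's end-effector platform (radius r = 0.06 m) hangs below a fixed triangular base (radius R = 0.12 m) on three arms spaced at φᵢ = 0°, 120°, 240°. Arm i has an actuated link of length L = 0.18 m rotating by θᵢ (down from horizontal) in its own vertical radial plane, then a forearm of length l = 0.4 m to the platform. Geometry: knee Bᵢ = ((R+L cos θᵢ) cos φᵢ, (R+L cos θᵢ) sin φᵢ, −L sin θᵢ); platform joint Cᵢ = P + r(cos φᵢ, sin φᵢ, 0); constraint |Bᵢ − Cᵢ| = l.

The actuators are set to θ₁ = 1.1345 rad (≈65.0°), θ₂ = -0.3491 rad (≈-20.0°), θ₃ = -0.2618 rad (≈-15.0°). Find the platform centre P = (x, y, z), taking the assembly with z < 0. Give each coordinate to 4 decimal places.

φ1=0.0°: virtual centre (0.1361, 0.0000, -0.1631), radius l
φ2=120.0°: virtual centre (-0.1146, 0.1984, 0.0616), radius l
arm 3 at φ=240.0°: e+L cos θ3 = 0.2339;  S3 = (-0.1169, -0.2025, 0.0466)
|S₂|²−|S₁|² = 0.0112;  |S₃|²−|S₁|² = 0.0117
linear system: -0.5013x+0.3969y = 0.0112−0.4494z; -0.5060x+-0.4051y = 0.0117−0.4195z
Cramer: x(z) = -0.0227+0.8629z;  y(z) = -0.0006-0.0424z
into |P−S₁|² = l²: 1.7465z² + 0.0523z + -0.1082 = 0;  Δ = 0.7584;  z = -0.2643 or 0.2344 → z<0 root = -0.2643
x = -0.2508, y = 0.0106

(-0.2508, 0.0106, -0.2643)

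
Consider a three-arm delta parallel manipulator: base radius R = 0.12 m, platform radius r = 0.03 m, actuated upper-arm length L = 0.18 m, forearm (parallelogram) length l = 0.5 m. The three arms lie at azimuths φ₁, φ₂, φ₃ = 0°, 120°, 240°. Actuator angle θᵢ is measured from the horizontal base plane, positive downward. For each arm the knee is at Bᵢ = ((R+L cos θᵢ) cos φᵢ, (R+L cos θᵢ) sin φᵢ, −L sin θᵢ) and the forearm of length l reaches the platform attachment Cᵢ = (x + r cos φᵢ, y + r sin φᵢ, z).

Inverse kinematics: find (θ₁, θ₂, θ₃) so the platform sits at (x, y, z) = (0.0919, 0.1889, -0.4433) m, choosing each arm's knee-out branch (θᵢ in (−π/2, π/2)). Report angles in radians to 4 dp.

rotate P by −φ1: (0.0919, 0.1889, -0.4433)
  A=-0.0019, B=-0.4433, C=(l²−L²−A²−y'²−z²)/(2L)=-0.0406
  γ=atan2(-0.4433,-0.0019)=-1.5751;  ψ=arccos(-0.0915)=1.6624;  θ1=γ+ψ≈0.0873
rotate P by −φ2: (0.1176, -0.1740, -0.4433)
  A cos θ + B sin θ = C:  -0.0276·cos θ + -0.4433·sin θ = -0.0277
  γ=atan2(-0.4433,-0.0276)=-1.6331;  ψ=arccos(-0.0623)=1.6332;  θ2=γ+ψ≈0.0001
rotate P by −φ3: (-0.2095, -0.0149, -0.4433)
  e−x'=0.2995;  (l²−L²−(e−x')²−y'²−z²)/2L = -0.1913
  γ=atan2(-0.4433,0.2995)=-0.9766;  ψ=arccos(-0.3575)=1.9364;  θ3=γ+ψ≈0.9599

θ₁ = 0.0873, θ₂ = 0.0001, θ₃ = 0.9599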